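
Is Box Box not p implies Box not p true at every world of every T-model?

Tableau for the negation not (Box Box not p implies Box not p):
1. not (Box Box not p implies Box not p), 0
2. Box Box not p, 0
3. not Box not p, 0
4. Box not p, 0
5. not p, 0
6. p, 1
7. Box not p, 1
8. not p, 1
Accessibility: 0R0, 0R1, 1R1
Branch closes: p and not p both at 1.
Every branch of the negation's tableau closes; the branch above is one of them.

Yes, valid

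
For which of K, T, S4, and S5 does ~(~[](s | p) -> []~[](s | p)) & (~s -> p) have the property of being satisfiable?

S5-tableau for the formula:
1. ~(~[](s | p) -> []~[](s | p)) & (~s -> p), u
2. ~(~[](s | p) -> []~[](s | p)), u   [&-rule on 1]
3. ~s -> p, u   [&-rule on 1]
4. ~[](s | p), u   [~->-rule on 2]
5. ~[]~[](s | p), u   [~->-rule on 2]
6. p, u   [->-rule on 3 (branches; this branch)]
7. ~(s | p), v   [~[]-rule on 4: fresh world v, uRv]
8. ~s, v   [~|-rule on 7]
9. ~p, v   [~|-rule on 7]
10. [](s | p), w   [~[]-rule on 5: fresh world w, uRw]
11. s | p, u   [[]-rule on 10 via wRu]
12. s | p, v   [[]-rule on 10 via wRv]
13. s | p, w   [[]-rule on 10 via wRw]
14. p, v   [|-rule on 12 (branches; this branch)]
Accessibility: uRu, uRv, uRw, vRu, vRv, vRw, wRu, wRv, wRw
Branch closes: p and ~p both at v.
Every branch closes (one shown): unsatisfiable in S5.
S4-tableau for the formula:
1. ~(~[](s | p) -> []~[](s | p)) & (~s -> p), u
2. ~(~[](s | p) -> []~[](s | p)), u   [&-rule on 1]
3. ~s -> p, u   [&-rule on 1]
4. ~[](s | p), u   [~->-rule on 2]
5. ~[]~[](s | p), u   [~->-rule on 2]
6. p, u   [->-rule on 3 (branches; this branch)]
7. ~(s | p), v   [~[]-rule on 4: fresh world v, uRv]
8. ~s, v   [~|-rule on 7]
9. ~p, v   [~|-rule on 7]
10. [](s | p), w   [~[]-rule on 5: fresh world w, uRw]
11. s | p, w   [[]-rule on 10 via wRw]
12. p, w   [|-rule on 11 (branches; this branch)]
Accessibility: uRu, uRv, uRw, vRv, wRw
Complete open branch: satisfiable in S4, hence also in K, T (this S4-model is also a K-model and a T-model).

K, T, S4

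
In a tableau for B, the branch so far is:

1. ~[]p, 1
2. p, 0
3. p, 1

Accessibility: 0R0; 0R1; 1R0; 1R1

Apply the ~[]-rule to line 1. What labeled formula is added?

a fresh world 2 with 1R2, and ~p at 2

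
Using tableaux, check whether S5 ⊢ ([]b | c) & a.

No, not valid

Tableau for the negation ~(([]b | c) & a):
1. ~(([]b | c) & a), w0
2. ~a, w0   [~&-rule on 1 (branches; this branch)]
Accessibility: w0Rw0
The negation has an open branch (countermodel exists).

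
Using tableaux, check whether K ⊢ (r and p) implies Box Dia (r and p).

No, not valid

Tableau for the negation not ((r and p) implies Box Dia (r and p)):
1. not ((r and p) implies Box Dia (r and p)), w0
2. r and p, w0
3. not Box Dia (r and p), w0
4. r, w0
5. p, w0
6. not Dia (r and p), w1
Accessibility: w0Rw1
The negation has an open branch (countermodel exists).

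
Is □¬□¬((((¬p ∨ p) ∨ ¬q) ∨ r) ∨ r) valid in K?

Not valid

Tableau for the negation ¬□¬□¬((((¬p ∨ p) ∨ ¬q) ∨ r) ∨ r):
1. ¬□¬□¬((((¬p ∨ p) ∨ ¬q) ∨ r) ∨ r), u
2. □¬((((¬p ∨ p) ∨ ¬q) ∨ r) ∨ r), v
Accessibility: uRv
The negation has an open branch (countermodel exists).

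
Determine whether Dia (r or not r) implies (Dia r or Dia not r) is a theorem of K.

Valid

Tableau for the negation not (Dia (r or not r) implies (Dia r or Dia not r)):
1. not (Dia (r or not r) implies (Dia r or Dia not r)), u
2. Dia (r or not r), u
3. not (Dia r or Dia not r), u
4. not Dia r, u
5. not Dia not r, u
6. r or not r, v
7. not r, v
8. r, v
Accessibility: uRv
Branch closes: r and not r both at v.
Every branch of the negation's tableau closes; the branch above is one of them.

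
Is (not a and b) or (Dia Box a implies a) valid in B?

Valid

Tableau for the negation not ((not a and b) or (Dia Box a implies a)):
1. not ((not a and b) or (Dia Box a implies a)), u
2. not (not a and b), u
3. not (Dia Box a implies a), u
4. Dia Box a, u
5. not a, u
6. not b, u
7. Box a, v
8. a, u
Accessibility: uRu, uRv, vRu, vRv
Branch closes: a and not a both at u.
All branches of the negation close; one closing branch shown above.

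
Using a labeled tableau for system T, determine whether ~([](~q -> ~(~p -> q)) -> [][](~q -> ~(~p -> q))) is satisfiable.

Satisfiable (open branch found)

1. ~([](~q -> ~(~p -> q)) -> [][](~q -> ~(~p -> q))), 0
2. [](~q -> ~(~p -> q)), 0
3. ~[][](~q -> ~(~p -> q)), 0
4. ~q -> ~(~p -> q), 0
5. ~(~p -> q), 0
6. ~p, 0
7. ~q, 0
8. ~[](~q -> ~(~p -> q)), 1
9. ~q -> ~(~p -> q), 1
10. ~(~p -> q), 1
11. ~p, 1
12. ~q, 1
13. ~(~q -> ~(~p -> q)), 2
14. ~q, 2
15. ~p -> q, 2
16. p, 2
Accessibility: 0R0, 0R1, 1R1, 1R2, 2R2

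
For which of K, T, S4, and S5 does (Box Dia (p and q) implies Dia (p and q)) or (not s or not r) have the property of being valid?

K-tableau for the negation not ((Box Dia (p and q) implies Dia (p and q)) or (not s or not r)):
1. not ((Box Dia (p and q) implies Dia (p and q)) or (not s or not r)), w0
2. not (Box Dia (p and q) implies Dia (p and q)), w0
3. not (not s or not r), w0
4. Box Dia (p and q), w0
5. not Dia (p and q), w0
6. s, w0
7. r, w0
Complete open branch: countermodel on a K-frame, so not valid in K.
T-tableau for the negation not ((Box Dia (p and q) implies Dia (p and q)) or (not s or not r)):
1. not ((Box Dia (p and q) implies Dia (p and q)) or (not s or not r)), w0
2. not (Box Dia (p and q) implies Dia (p and q)), w0
3. not (not s or not r), w0
4. Box Dia (p and q), w0
5. not Dia (p and q), w0
6. s, w0
7. r, w0
8. Dia (p and q), w0
9. not (p and q), w0
10. not q, w0
11. p and q, w1
12. p, w1
13. q, w1
14. Dia (p and q), w1
15. not (p and q), w1
16. not q, w1
Accessibility: w0Rw0, w0Rw1, w1Rw1
Branch closes: q and not q both at w1.
Every branch closes (one shown): valid in T, hence also in S4, S5 (every theorem of T is a theorem of S4 and S5).

T, S4, S5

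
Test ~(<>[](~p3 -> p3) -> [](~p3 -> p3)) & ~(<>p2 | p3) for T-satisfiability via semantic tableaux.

1. ~(<>[](~p3 -> p3) -> [](~p3 -> p3)) & ~(<>p2 | p3), w0
2. ~(<>[](~p3 -> p3) -> [](~p3 -> p3)), w0
3. ~(<>p2 | p3), w0
4. <>[](~p3 -> p3), w0
5. ~[](~p3 -> p3), w0
6. ~<>p2, w0
7. ~p3, w0
8. ~p2, w0
9. [](~p3 -> p3), w1
10. ~p2, w1
11. ~p3 -> p3, w1
12. p3, w1
13. ~(~p3 -> p3), w2
14. ~p3, w2
15. ~p2, w2
Accessibility: w0Rw0, w0Rw1, w0Rw2, w1Rw1, w2Rw2

Satisfiable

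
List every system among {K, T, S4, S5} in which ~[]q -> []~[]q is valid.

S5

S4-tableau for the negation ~(~[]q -> []~[]q):
1. ~(~[]q -> []~[]q), u
2. ~[]q, u   [~->-rule on 1]
3. ~[]~[]q, u   [~->-rule on 1]
4. ~q, v   [~[]-rule on 2: fresh world v, uRv]
5. []q, w   [~[]-rule on 3: fresh world w, uRw]
6. q, w   [[]-rule on 5 via wRw]
Accessibility: uRu, uRv, uRw, vRv, wRw
Complete open branch: countermodel on an S4-frame, so not valid in S4, nor in K, T (the same frame is also a K-frame and a T-frame).
S5-tableau for the negation ~(~[]q -> []~[]q):
1. ~(~[]q -> []~[]q), u
2. ~[]q, u   [~->-rule on 1]
3. ~[]~[]q, u   [~->-rule on 1]
4. ~q, v   [~[]-rule on 2: fresh world v, uRv]
5. []q, w   [~[]-rule on 3: fresh world w, uRw]
6. q, u   [[]-rule on 5 via wRu]
7. q, v   [[]-rule on 5 via wRv]
Accessibility: uRu, uRv, uRw, vRu, vRv, vRw, wRu, wRv, wRw
Branch closes: q and ~q both at v.
Every branch closes (one shown): valid in S5.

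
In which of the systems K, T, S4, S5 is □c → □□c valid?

S4, S5

S4-tableau for the negation ¬(□c → □□c):
1. ¬(□c → □□c), w0
2. □c, w0   [¬→-rule on 1]
3. ¬□□c, w0   [¬→-rule on 1]
4. c, w0   [□-rule on 2 via w0Rw0]
5. ¬□c, w1   [¬□-rule on 3: fresh world w1, w0Rw1]
6. c, w1   [□-rule on 2 via w0Rw1]
7. ¬c, w2   [¬□-rule on 5: fresh world w2, w1Rw2]
8. c, w2   [□-rule on 2 via w0Rw2]
Accessibility: w0Rw0, w0Rw1, w0Rw2, w1Rw1, w1Rw2, w2Rw2
Branch closes: c and ¬c both at w2.
Every branch closes (one shown): valid in S4, hence also in S5 (every theorem of S4 is a theorem of S5).
T-tableau for the negation ¬(□c → □□c):
1. ¬(□c → □□c), w0
2. □c, w0   [¬→-rule on 1]
3. ¬□□c, w0   [¬→-rule on 1]
4. c, w0   [□-rule on 2 via w0Rw0]
5. ¬□c, w1   [¬□-rule on 3: fresh world w1, w0Rw1]
6. c, w1   [□-rule on 2 via w0Rw1]
7. ¬c, w2   [¬□-rule on 5: fresh world w2, w1Rw2]
Accessibility: w0Rw0, w0Rw1, w1Rw1, w1Rw2, w2Rw2
Complete open branch: countermodel on a T-frame, so not valid in T, nor in K (the same frame is also a K-frame).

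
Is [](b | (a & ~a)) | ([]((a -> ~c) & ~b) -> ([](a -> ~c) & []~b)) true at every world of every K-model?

Tableau for the negation ~([](b | (a & ~a)) | ([]((a -> ~c) & ~b) -> ([](a -> ~c) & []~b))):
1. ~([](b | (a & ~a)) | ([]((a -> ~c) & ~b) -> ([](a -> ~c) & []~b))), 0
2. ~[](b | (a & ~a)), 0
3. ~([]((a -> ~c) & ~b) -> ([](a -> ~c) & []~b)), 0
4. []((a -> ~c) & ~b), 0
5. ~([](a -> ~c) & []~b), 0
6. ~[](a -> ~c), 0
7. ~(b | (a & ~a)), 1
8. ~b, 1
9. ~(a & ~a), 1
10. (a -> ~c) & ~b, 1
11. a -> ~c, 1
12. a, 1
13. ~c, 1
14. ~(a -> ~c), 2
15. a, 2
16. c, 2
17. (a -> ~c) & ~b, 2
18. a -> ~c, 2
19. ~b, 2
20. ~c, 2
Accessibility: 0R1, 0R2
Branch closes: c and ~c both at 2.
All branches of the negation close; one closing branch shown above.

Yes, valid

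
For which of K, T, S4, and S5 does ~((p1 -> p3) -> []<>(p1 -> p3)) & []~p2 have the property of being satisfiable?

K, T, S4

S5-tableau for the formula:
1. ~((p1 -> p3) -> []<>(p1 -> p3)) & []~p2, 0
2. ~((p1 -> p3) -> []<>(p1 -> p3)), 0   [&-rule on 1]
3. []~p2, 0   [&-rule on 1]
4. p1 -> p3, 0   [~->-rule on 2]
5. ~[]<>(p1 -> p3), 0   [~->-rule on 2]
6. ~p2, 0   [[]-rule on 3 via 0R0]
7. p3, 0   [->-rule on 4 (branches; this branch)]
8. ~<>(p1 -> p3), 1   [~[]-rule on 5: fresh world 1, 0R1]
9. ~p2, 1   [[]-rule on 3 via 0R1]
10. ~(p1 -> p3), 0   [~<>-rule on 8 via 1R0]
11. p1, 0   [~->-rule on 10]
12. ~p3, 0   [~->-rule on 10]
Accessibility: 0R0, 0R1, 1R0, 1R1
Branch closes: p3 and ~p3 both at 0.
Every branch closes (one shown): unsatisfiable in S5.
S4-tableau for the formula:
1. ~((p1 -> p3) -> []<>(p1 -> p3)) & []~p2, 0
2. ~((p1 -> p3) -> []<>(p1 -> p3)), 0   [&-rule on 1]
3. []~p2, 0   [&-rule on 1]
4. p1 -> p3, 0   [~->-rule on 2]
5. ~[]<>(p1 -> p3), 0   [~->-rule on 2]
6. ~p2, 0   [[]-rule on 3 via 0R0]
7. p3, 0   [->-rule on 4 (branches; this branch)]
8. ~<>(p1 -> p3), 1   [~[]-rule on 5: fresh world 1, 0R1]
9. ~p2, 1   [[]-rule on 3 via 0R1]
10. ~(p1 -> p3), 1   [~<>-rule on 8 via 1R1]
11. p1, 1   [~->-rule on 10]
12. ~p3, 1   [~->-rule on 10]
Accessibility: 0R0, 0R1, 1R1
Complete open branch: satisfiable in S4, hence also in K, T (this S4-model is also a K-model and a T-model).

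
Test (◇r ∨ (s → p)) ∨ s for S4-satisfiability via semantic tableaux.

1. (◇r ∨ (s → p)) ∨ s, u
2. s, u
Accessibility: uRu

Satisfiable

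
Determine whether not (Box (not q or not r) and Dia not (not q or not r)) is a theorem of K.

Tableau for the negation Box (not q or not r) and Dia not (not q or not r):
1. Box (not q or not r) and Dia not (not q or not r), u
2. Box (not q or not r), u   [and-rule on 1]
3. Dia not (not q or not r), u   [and-rule on 1]
4. not (not q or not r), v   [Dia-rule on 3: fresh world v, uRv]
5. q, v   [neg-or-rule on 4]
6. r, v   [neg-or-rule on 4]
7. not q or not r, v   [Box-rule on 2 via uRv]
8. not r, v   [or-rule on 7 (branches; this branch)]
Accessibility: uRv
Branch closes: r and not r both at v.
Every branch of the negation's tableau closes; the branch above is one of them.

Yes, valid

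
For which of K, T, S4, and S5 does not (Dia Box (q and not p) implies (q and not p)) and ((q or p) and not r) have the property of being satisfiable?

S5-tableau for the formula:
1. not (Dia Box (q and not p) implies (q and not p)) and ((q or p) and not r), 0
2. not (Dia Box (q and not p) implies (q and not p)), 0
3. (q or p) and not r, 0
4. Dia Box (q and not p), 0
5. not (q and not p), 0
6. q or p, 0
7. not r, 0
8. p, 0
9. Box (q and not p), 1
10. q and not p, 0
11. q, 0
12. not p, 0
Accessibility: 0R0, 0R1, 1R0, 1R1
Branch closes: p and not p both at 0.
Every branch closes (one shown): unsatisfiable in S5.
S4-tableau for the formula:
1. not (Dia Box (q and not p) implies (q and not p)) and ((q or p) and not r), 0
2. not (Dia Box (q and not p) implies (q and not p)), 0
3. (q or p) and not r, 0
4. Dia Box (q and not p), 0
5. not (q and not p), 0
6. q or p, 0
7. not r, 0
8. p, 0
9. Box (q and not p), 1
10. q and not p, 1
11. q, 1
12. not p, 1
Accessibility: 0R0, 0R1, 1R1
Complete open branch: satisfiable in S4, hence also in K, T (this S4-model is also a K-model and a T-model).

K, T, S4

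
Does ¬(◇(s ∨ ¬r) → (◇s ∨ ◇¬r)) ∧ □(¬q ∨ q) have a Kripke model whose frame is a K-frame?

1. ¬(◇(s ∨ ¬r) → (◇s ∨ ◇¬r)) ∧ □(¬q ∨ q), w0
2. ¬(◇(s ∨ ¬r) → (◇s ∨ ◇¬r)), w0
3. □(¬q ∨ q), w0
4. ◇(s ∨ ¬r), w0
5. ¬(◇s ∨ ◇¬r), w0
6. ¬◇s, w0
7. ¬◇¬r, w0
8. s ∨ ¬r, w1
9. ¬q ∨ q, w1
10. ¬s, w1
11. r, w1
12. ¬r, w1
Accessibility: w0Rw1
Branch closes: r and ¬r both at w1.
(One branch shown.) All branches close.

Unsatisfiable (every branch closes)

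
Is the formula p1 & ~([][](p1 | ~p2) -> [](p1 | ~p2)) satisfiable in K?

Yes, satisfiable

1. p1 & ~([][](p1 | ~p2) -> [](p1 | ~p2)), u
2. p1, u
3. ~([][](p1 | ~p2) -> [](p1 | ~p2)), u
4. [][](p1 | ~p2), u
5. ~[](p1 | ~p2), u
6. ~(p1 | ~p2), v
7. ~p1, v
8. p2, v
9. [](p1 | ~p2), v
Accessibility: uRv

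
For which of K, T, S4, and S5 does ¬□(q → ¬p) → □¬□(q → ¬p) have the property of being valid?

S5

S4-tableau for the negation ¬(¬□(q → ¬p) → □¬□(q → ¬p)):
1. ¬(¬□(q → ¬p) → □¬□(q → ¬p)), w0
2. ¬□(q → ¬p), w0
3. ¬□¬□(q → ¬p), w0
4. ¬(q → ¬p), w1
5. q, w1
6. p, w1
7. □(q → ¬p), w2
8. q → ¬p, w2
9. ¬p, w2
Accessibility: w0Rw0, w0Rw1, w0Rw2, w1Rw1, w2Rw2
Complete open branch: countermodel on an S4-frame, so not valid in S4, nor in K, T (the same frame is also a K-frame and a T-frame).
S5-tableau for the negation ¬(¬□(q → ¬p) → □¬□(q → ¬p)):
1. ¬(¬□(q → ¬p) → □¬□(q → ¬p)), w0
2. ¬□(q → ¬p), w0
3. ¬□¬□(q → ¬p), w0
4. ¬(q → ¬p), w1
5. q, w1
6. p, w1
7. □(q → ¬p), w2
8. q → ¬p, w0
9. q → ¬p, w1
10. q → ¬p, w2
11. ¬p, w0
12. ¬p, w1
Accessibility: w0Rw0, w0Rw1, w0Rw2, w1Rw0, w1Rw1, w1Rw2, w2Rw0, w2Rw1, w2Rw2
Branch closes: p and ¬p both at w1.
Every branch closes (one shown): valid in S5.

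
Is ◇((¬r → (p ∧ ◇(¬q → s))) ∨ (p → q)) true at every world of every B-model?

Invalid (countermodel exists)

Tableau for the negation ¬◇((¬r → (p ∧ ◇(¬q → s))) ∨ (p → q)):
1. ¬◇((¬r → (p ∧ ◇(¬q → s))) ∨ (p → q)), u
2. ¬((¬r → (p ∧ ◇(¬q → s))) ∨ (p → q)), u   [¬◇-rule on 1 via uRu]
3. ¬(¬r → (p ∧ ◇(¬q → s))), u   [¬∨-rule on 2]
4. ¬(p → q), u   [¬∨-rule on 2]
5. ¬r, u   [¬→-rule on 3]
6. ¬(p ∧ ◇(¬q → s)), u   [¬→-rule on 3]
7. p, u   [¬→-rule on 4]
8. ¬q, u   [¬→-rule on 4]
9. ¬◇(¬q → s), u   [¬∧-rule on 6 (branches; this branch)]
10. ¬(¬q → s), u   [¬◇-rule on 9 via uRu]
11. ¬s, u   [¬→-rule on 10]
Accessibility: uRu
The negation has an open branch (countermodel exists).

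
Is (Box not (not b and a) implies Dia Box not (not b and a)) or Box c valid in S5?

Valid in S5

Tableau for the negation not ((Box not (not b and a) implies Dia Box not (not b and a)) or Box c):
1. not ((Box not (not b and a) implies Dia Box not (not b and a)) or Box c), u
2. not (Box not (not b and a) implies Dia Box not (not b and a)), u
3. not Box c, u
4. Box not (not b and a), u
5. not Dia Box not (not b and a), u
6. not (not b and a), u
7. not Box not (not b and a), u
8. not a, u
9. not c, v
10. not (not b and a), v
11. not Box not (not b and a), v
12. not a, v
13. not b and a, w
14. not b, w
15. a, w
16. not (not b and a), w
17. not Box not (not b and a), w
18. not a, w
Accessibility: uRu, uRv, uRw, vRu, vRv, vRw, wRu, wRv, wRw
Branch closes: a and not a both at w.
Every branch of the negation's tableau closes; the branch above is one of them.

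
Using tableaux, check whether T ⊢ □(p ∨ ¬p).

Tableau for the negation ¬□(p ∨ ¬p):
1. ¬□(p ∨ ¬p), 0
2. ¬(p ∨ ¬p), 1
3. ¬p, 1
4. p, 1
Accessibility: 0R0, 0R1, 1R1
Branch closes: p and ¬p both at 1.
Every branch of the negation's tableau closes; the branch above is one of them.

Valid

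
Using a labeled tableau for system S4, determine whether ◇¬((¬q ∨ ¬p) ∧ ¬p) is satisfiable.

Yes, satisfiable

1. ◇¬((¬q ∨ ¬p) ∧ ¬p), w0
2. ¬((¬q ∨ ¬p) ∧ ¬p), w1
3. p, w1
Accessibility: w0Rw0, w0Rw1, w1Rw1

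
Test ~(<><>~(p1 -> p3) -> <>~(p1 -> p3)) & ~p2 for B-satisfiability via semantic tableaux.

1. ~(<><>~(p1 -> p3) -> <>~(p1 -> p3)) & ~p2, 0
2. ~(<><>~(p1 -> p3) -> <>~(p1 -> p3)), 0
3. ~p2, 0
4. <><>~(p1 -> p3), 0
5. ~<>~(p1 -> p3), 0
6. p1 -> p3, 0
7. p3, 0
8. <>~(p1 -> p3), 1
9. p1 -> p3, 1
10. p3, 1
11. ~(p1 -> p3), 2
12. p1, 2
13. ~p3, 2
Accessibility: 0R0, 0R1, 1R0, 1R1, 1R2, 2R1, 2R2

Satisfiable (open branch found)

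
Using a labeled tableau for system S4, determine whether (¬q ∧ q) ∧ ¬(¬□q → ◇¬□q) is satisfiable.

1. (¬q ∧ q) ∧ ¬(¬□q → ◇¬□q), 0
2. ¬q ∧ q, 0
3. ¬(¬□q → ◇¬□q), 0
4. ¬q, 0
5. q, 0
Accessibility: 0R0
Branch closes: q and ¬q both at 0.
All branches of the tableau close; one closing branch shown above.

Unsatisfiable (every branch closes)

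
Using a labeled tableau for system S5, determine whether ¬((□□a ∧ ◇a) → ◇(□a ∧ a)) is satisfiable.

Unsatisfiable

1. ¬((□□a ∧ ◇a) → ◇(□a ∧ a)), u
2. □□a ∧ ◇a, u
3. ¬◇(□a ∧ a), u
4. □□a, u
5. ◇a, u
6. ¬(□a ∧ a), u
7. □a, u
8. a, u
9. ¬□a, u
10. a, v
11. ¬(□a ∧ a), v
12. □a, v
13. ¬□a, v
14. ¬a, w
15. ¬(□a ∧ a), w
16. □a, w
17. a, w
Accessibility: uRu, uRv, uRw, vRu, vRv, vRw, wRu, wRv, wRw
Branch closes: a and ¬a both at w.
Every branch closes; the branch above is one of them.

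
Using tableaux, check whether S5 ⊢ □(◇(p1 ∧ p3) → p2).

Tableau for the negation ¬□(◇(p1 ∧ p3) → p2):
1. ¬□(◇(p1 ∧ p3) → p2), u
2. ¬(◇(p1 ∧ p3) → p2), v
3. ◇(p1 ∧ p3), v
4. ¬p2, v
5. p1 ∧ p3, w
6. p1, w
7. p3, w
Accessibility: uRu, uRv, uRw, vRu, vRv, vRw, wRu, wRv, wRw
The negation has an open branch (countermodel exists).

No, not valid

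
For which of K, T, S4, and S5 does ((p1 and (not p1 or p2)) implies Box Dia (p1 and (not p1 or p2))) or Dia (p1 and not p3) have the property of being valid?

S4-tableau for the negation not (((p1 and (not p1 or p2)) implies Box Dia (p1 and (not p1 or p2))) or Dia (p1 and not p3)):
1. not (((p1 and (not p1 or p2)) implies Box Dia (p1 and (not p1 or p2))) or Dia (p1 and not p3)), u
2. not ((p1 and (not p1 or p2)) implies Box Dia (p1 and (not p1 or p2))), u   [neg-or-rule on 1]
3. not Dia (p1 and not p3), u   [neg-or-rule on 1]
4. p1 and (not p1 or p2), u   [neg-implies-rule on 2]
5. not Box Dia (p1 and (not p1 or p2)), u   [neg-implies-rule on 2]
6. p1, u   [and-rule on 4]
7. not p1 or p2, u   [and-rule on 4]
8. not (p1 and not p3), u   [neg-Dia-rule on 3 via uRu]
9. p2, u   [or-rule on 7 (branches; this branch)]
10. p3, u   [neg-and-rule on 8 (branches; this branch)]
11. not Dia (p1 and (not p1 or p2)), v   [neg-Box-rule on 5: fresh world v, uRv]
12. not (p1 and not p3), v   [neg-Dia-rule on 3 via uRv]
13. not (p1 and (not p1 or p2)), v   [neg-Dia-rule on 11 via vRv]
14. p3, v   [neg-and-rule on 12 (branches; this branch)]
15. not (not p1 or p2), v   [neg-and-rule on 13 (branches; this branch)]
16. p1, v   [neg-or-rule on 15]
17. not p2, v   [neg-or-rule on 15]
Accessibility: uRu, uRv, vRv
Complete open branch: countermodel on an S4-frame, so not valid in S4, nor in K, T (the same frame is also a K-frame and a T-frame).
S5-tableau for the negation not (((p1 and (not p1 or p2)) implies Box Dia (p1 and (not p1 or p2))) or Dia (p1 and not p3)):
1. not (((p1 and (not p1 or p2)) implies Box Dia (p1 and (not p1 or p2))) or Dia (p1 and not p3)), u
2. not ((p1 and (not p1 or p2)) implies Box Dia (p1 and (not p1 or p2))), u   [neg-or-rule on 1]
3. not Dia (p1 and not p3), u   [neg-or-rule on 1]
4. p1 and (not p1 or p2), u   [neg-implies-rule on 2]
5. not Box Dia (p1 and (not p1 or p2)), u   [neg-implies-rule on 2]
6. p1, u   [and-rule on 4]
7. not p1 or p2, u   [and-rule on 4]
8. not (p1 and not p3), u   [neg-Dia-rule on 3 via uRu]
9. p2, u   [or-rule on 7 (branches; this branch)]
10. p3, u   [neg-and-rule on 8 (branches; this branch)]
11. not Dia (p1 and (not p1 or p2)), v   [neg-Box-rule on 5: fresh world v, uRv]
12. not (p1 and not p3), v   [neg-Dia-rule on 3 via uRv]
13. not (p1 and (not p1 or p2)), u   [neg-Dia-rule on 11 via vRu]
14. not (p1 and (not p1 or p2)), v   [neg-Dia-rule on 11 via vRv]
15. p3, v   [neg-and-rule on 12 (branches; this branch)]
16. not (not p1 or p2), u   [neg-and-rule on 13 (branches; this branch)]
17. not p2, u   [neg-or-rule on 16]
Accessibility: uRu, uRv, vRu, vRv
Branch closes: p2 and not p2 both at u.
Every branch closes (one shown): valid in S5.

S5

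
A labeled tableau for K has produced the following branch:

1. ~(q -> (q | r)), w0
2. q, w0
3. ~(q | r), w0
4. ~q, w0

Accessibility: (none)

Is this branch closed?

Yes, closed

Both q and ~q appear at w0.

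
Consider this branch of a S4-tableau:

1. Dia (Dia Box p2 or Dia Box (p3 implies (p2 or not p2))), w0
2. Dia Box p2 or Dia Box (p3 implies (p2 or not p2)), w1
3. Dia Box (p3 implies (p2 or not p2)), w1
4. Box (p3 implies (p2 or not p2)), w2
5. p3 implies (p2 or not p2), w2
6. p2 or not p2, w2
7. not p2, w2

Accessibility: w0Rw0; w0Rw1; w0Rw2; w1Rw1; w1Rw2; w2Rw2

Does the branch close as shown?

No atom appears with both signs at the same world.

Open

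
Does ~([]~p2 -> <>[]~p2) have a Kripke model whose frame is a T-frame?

1. ~([]~p2 -> <>[]~p2), w0
2. []~p2, w0
3. ~<>[]~p2, w0
4. ~p2, w0
5. ~[]~p2, w0
6. p2, w1
7. ~p2, w1
Accessibility: w0Rw0, w0Rw1, w1Rw1
Branch closes: p2 and ~p2 both at w1.
(One branch shown.) All branches close.

Unsatisfiable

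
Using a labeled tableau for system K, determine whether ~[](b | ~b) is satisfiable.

Unsatisfiable

1. ~[](b | ~b), 0
2. ~(b | ~b), 1
3. ~b, 1
4. b, 1
Accessibility: 0R1
Branch closes: b and ~b both at 1.
(One branch shown.) All branches close.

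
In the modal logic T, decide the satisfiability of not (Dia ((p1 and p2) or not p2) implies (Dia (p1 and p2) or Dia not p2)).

Unsatisfiable

1. not (Dia ((p1 and p2) or not p2) implies (Dia (p1 and p2) or Dia not p2)), u
2. Dia ((p1 and p2) or not p2), u
3. not (Dia (p1 and p2) or Dia not p2), u
4. not Dia (p1 and p2), u
5. not Dia not p2, u
6. not (p1 and p2), u
7. p2, u
8. not p1, u
9. (p1 and p2) or not p2, v
10. not (p1 and p2), v
11. p2, v
12. p1 and p2, v
13. p1, v
14. not p2, v
Accessibility: uRu, uRv, vRv
Branch closes: p2 and not p2 both at v.
All branches of the tableau close; one closing branch shown above.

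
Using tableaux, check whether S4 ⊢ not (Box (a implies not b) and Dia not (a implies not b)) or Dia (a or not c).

Tableau for the negation not (not (Box (a implies not b) and Dia not (a implies not b)) or Dia (a or not c)):
1. not (not (Box (a implies not b) and Dia not (a implies not b)) or Dia (a or not c)), 0
2. Box (a implies not b) and Dia not (a implies not b), 0
3. not Dia (a or not c), 0
4. Box (a implies not b), 0
5. Dia not (a implies not b), 0
6. not (a or not c), 0
7. not a, 0
8. c, 0
9. a implies not b, 0
10. not b, 0
11. not (a implies not b), 1
12. a, 1
13. b, 1
14. not (a or not c), 1
15. not a, 1
16. c, 1
Accessibility: 0R0, 0R1, 1R1
Branch closes: a and not a both at 1.
All branches of the negation close; one closing branch shown above.

Yes, valid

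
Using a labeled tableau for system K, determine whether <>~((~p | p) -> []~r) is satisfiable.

1. <>~((~p | p) -> []~r), 0
2. ~((~p | p) -> []~r), 1   [<>-rule on 1: fresh world 1, 0R1]
3. ~p | p, 1   [~->-rule on 2]
4. ~[]~r, 1   [~->-rule on 2]
5. p, 1   [|-rule on 3 (branches; this branch)]
6. r, 2   [~[]-rule on 4: fresh world 2, 1R2]
Accessibility: 0R1, 1R2

Yes, satisfiable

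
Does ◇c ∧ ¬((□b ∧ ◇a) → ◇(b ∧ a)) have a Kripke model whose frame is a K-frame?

Unsatisfiable (every branch closes)

1. ◇c ∧ ¬((□b ∧ ◇a) → ◇(b ∧ a)), w0
2. ◇c, w0   [∧-rule on 1]
3. ¬((□b ∧ ◇a) → ◇(b ∧ a)), w0   [∧-rule on 1]
4. □b ∧ ◇a, w0   [¬→-rule on 3]
5. ¬◇(b ∧ a), w0   [¬→-rule on 3]
6. □b, w0   [∧-rule on 4]
7. ◇a, w0   [∧-rule on 4]
8. c, w1   [◇-rule on 2: fresh world w1, w0Rw1]
9. ¬(b ∧ a), w1   [¬◇-rule on 5 via w0Rw1]
10. b, w1   [□-rule on 6 via w0Rw1]
11. ¬a, w1   [¬∧-rule on 9 (branches; this branch)]
12. a, w2   [◇-rule on 7: fresh world w2, w0Rw2]
13. ¬(b ∧ a), w2   [¬◇-rule on 5 via w0Rw2]
14. b, w2   [□-rule on 6 via w0Rw2]
15. ¬a, w2   [¬∧-rule on 13 (branches; this branch)]
Accessibility: w0Rw1, w0Rw2
Branch closes: a and ¬a both at w2.
Every branch closes; the branch above is one of them.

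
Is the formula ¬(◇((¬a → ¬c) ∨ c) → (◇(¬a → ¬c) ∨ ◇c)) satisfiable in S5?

1. ¬(◇((¬a → ¬c) ∨ c) → (◇(¬a → ¬c) ∨ ◇c)), u
2. ◇((¬a → ¬c) ∨ c), u
3. ¬(◇(¬a → ¬c) ∨ ◇c), u
4. ¬◇(¬a → ¬c), u
5. ¬◇c, u
6. ¬(¬a → ¬c), u
7. ¬a, u
8. c, u
9. ¬c, u
Accessibility: uRu
Branch closes: c and ¬c both at u.
Every branch closes; the branch above is one of them.

No, unsatisfiable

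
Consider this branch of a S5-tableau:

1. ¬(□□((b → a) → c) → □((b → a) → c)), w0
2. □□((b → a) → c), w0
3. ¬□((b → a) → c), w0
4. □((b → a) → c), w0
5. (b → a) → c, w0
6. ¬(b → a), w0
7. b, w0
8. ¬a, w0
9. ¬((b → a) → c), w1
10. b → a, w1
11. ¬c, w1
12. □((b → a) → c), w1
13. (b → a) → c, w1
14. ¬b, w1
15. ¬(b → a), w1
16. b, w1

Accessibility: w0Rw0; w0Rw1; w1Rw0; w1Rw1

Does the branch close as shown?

Both b and ¬b appear at w1.

Yes, closed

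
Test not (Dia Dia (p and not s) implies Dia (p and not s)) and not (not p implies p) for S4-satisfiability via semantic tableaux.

Unsatisfiable

1. not (Dia Dia (p and not s) implies Dia (p and not s)) and not (not p implies p), u
2. not (Dia Dia (p and not s) implies Dia (p and not s)), u   [and-rule on 1]
3. not (not p implies p), u   [and-rule on 1]
4. Dia Dia (p and not s), u   [neg-implies-rule on 2]
5. not Dia (p and not s), u   [neg-implies-rule on 2]
6. not p, u   [neg-implies-rule on 3]
7. not (p and not s), u   [neg-Dia-rule on 5 via uRu]
8. s, u   [neg-and-rule on 7 (branches; this branch)]
9. Dia (p and not s), v   [Dia-rule on 4: fresh world v, uRv]
10. not (p and not s), v   [neg-Dia-rule on 5 via uRv]
11. s, v   [neg-and-rule on 10 (branches; this branch)]
12. p and not s, w   [Dia-rule on 9: fresh world w, vRw]
13. p, w   [and-rule on 12]
14. not s, w   [and-rule on 12]
15. not (p and not s), w   [neg-Dia-rule on 5 via uRw]
16. s, w   [neg-and-rule on 15 (branches; this branch)]
Accessibility: uRu, uRv, uRw, vRv, vRw, wRw
Branch closes: s and not s both at w.
Every branch closes; the branch above is one of them.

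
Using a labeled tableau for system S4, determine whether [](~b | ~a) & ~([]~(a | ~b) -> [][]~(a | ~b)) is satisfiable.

Unsatisfiable (every branch closes)

1. [](~b | ~a) & ~([]~(a | ~b) -> [][]~(a | ~b)), w0
2. [](~b | ~a), w0
3. ~([]~(a | ~b) -> [][]~(a | ~b)), w0
4. []~(a | ~b), w0
5. ~[][]~(a | ~b), w0
6. ~b | ~a, w0
7. ~(a | ~b), w0
8. ~a, w0
9. b, w0
10. ~[]~(a | ~b), w1
11. ~b | ~a, w1
12. ~(a | ~b), w1
13. ~a, w1
14. b, w1
15. a | ~b, w2
16. ~b | ~a, w2
17. ~(a | ~b), w2
18. ~a, w2
19. b, w2
20. ~b, w2
Accessibility: w0Rw0, w0Rw1, w0Rw2, w1Rw1, w1Rw2, w2Rw2
Branch closes: b and ~b both at w2.
Every branch closes; the branch above is one of them.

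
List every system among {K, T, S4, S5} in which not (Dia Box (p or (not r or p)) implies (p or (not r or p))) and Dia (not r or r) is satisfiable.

K, T, S4

S5-tableau for the formula:
1. not (Dia Box (p or (not r or p)) implies (p or (not r or p))) and Dia (not r or r), w0
2. not (Dia Box (p or (not r or p)) implies (p or (not r or p))), w0
3. Dia (not r or r), w0
4. Dia Box (p or (not r or p)), w0
5. not (p or (not r or p)), w0
6. not p, w0
7. not (not r or p), w0
8. r, w0
9. not r or r, w1
10. r, w1
11. Box (p or (not r or p)), w2
12. p or (not r or p), w0
13. p or (not r or p), w1
14. p or (not r or p), w2
15. not r or p, w0
16. not r or p, w1
17. not r or p, w2
18. p, w0
Accessibility: w0Rw0, w0Rw1, w0Rw2, w1Rw0, w1Rw1, w1Rw2, w2Rw0, w2Rw1, w2Rw2
Branch closes: p and not p both at w0.
Every branch closes (one shown): unsatisfiable in S5.
S4-tableau for the formula:
1. not (Dia Box (p or (not r or p)) implies (p or (not r or p))) and Dia (not r or r), w0
2. not (Dia Box (p or (not r or p)) implies (p or (not r or p))), w0
3. Dia (not r or r), w0
4. Dia Box (p or (not r or p)), w0
5. not (p or (not r or p)), w0
6. not p, w0
7. not (not r or p), w0
8. r, w0
9. not r or r, w1
10. r, w1
11. Box (p or (not r or p)), w2
12. p or (not r or p), w2
13. not r or p, w2
14. p, w2
Accessibility: w0Rw0, w0Rw1, w0Rw2, w1Rw1, w2Rw2
Complete open branch: satisfiable in S4, hence also in K, T (this S4-model is also a K-model and a T-model).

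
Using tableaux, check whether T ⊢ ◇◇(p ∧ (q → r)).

No, not valid

Tableau for the negation ¬◇◇(p ∧ (q → r)):
1. ¬◇◇(p ∧ (q → r)), u
2. ¬◇(p ∧ (q → r)), u   [¬◇-rule on 1 via uRu]
3. ¬(p ∧ (q → r)), u   [¬◇-rule on 2 via uRu]
4. ¬(q → r), u   [¬∧-rule on 3 (branches; this branch)]
5. q, u   [¬→-rule on 4]
6. ¬r, u   [¬→-rule on 4]
Accessibility: uRu
The negation has an open branch (countermodel exists).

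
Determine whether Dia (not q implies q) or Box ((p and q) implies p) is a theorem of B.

Tableau for the negation not (Dia (not q implies q) or Box ((p and q) implies p)):
1. not (Dia (not q implies q) or Box ((p and q) implies p)), w0
2. not Dia (not q implies q), w0
3. not Box ((p and q) implies p), w0
4. not (not q implies q), w0
5. not q, w0
6. not ((p and q) implies p), w1
7. p and q, w1
8. not p, w1
9. p, w1
10. q, w1
Accessibility: w0Rw0, w0Rw1, w1Rw0, w1Rw1
Branch closes: p and not p both at w1.
All branches of the negation close; one closing branch shown above.

Yes, valid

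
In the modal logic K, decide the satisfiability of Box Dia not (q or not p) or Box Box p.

Satisfiable (open branch found)

1. Box Dia not (q or not p) or Box Box p, u
2. Box Box p, u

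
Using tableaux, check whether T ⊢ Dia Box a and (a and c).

Tableau for the negation not (Dia Box a and (a and c)):
1. not (Dia Box a and (a and c)), 0
2. not (a and c), 0   [neg-and-rule on 1 (branches; this branch)]
3. not c, 0   [neg-and-rule on 2 (branches; this branch)]
Accessibility: 0R0
The negation has an open branch (countermodel exists).

Invalid (countermodel exists)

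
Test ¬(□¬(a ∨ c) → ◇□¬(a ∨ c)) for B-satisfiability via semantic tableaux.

Unsatisfiable (every branch closes)

1. ¬(□¬(a ∨ c) → ◇□¬(a ∨ c)), 0
2. □¬(a ∨ c), 0
3. ¬◇□¬(a ∨ c), 0
4. ¬(a ∨ c), 0
5. ¬a, 0
6. ¬c, 0
7. ¬□¬(a ∨ c), 0
8. a ∨ c, 1
9. ¬(a ∨ c), 1
10. ¬a, 1
11. ¬c, 1
12. ¬□¬(a ∨ c), 1
13. c, 1
Accessibility: 0R0, 0R1, 1R0, 1R1
Branch closes: c and ¬c both at 1.
Every branch closes; the branch above is one of them.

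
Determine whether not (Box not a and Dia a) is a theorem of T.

Yes, valid

Tableau for the negation Box not a and Dia a:
1. Box not a and Dia a, w0
2. Box not a, w0
3. Dia a, w0
4. not a, w0
5. a, w1
6. not a, w1
Accessibility: w0Rw0, w0Rw1, w1Rw1
Branch closes: a and not a both at w1.
All branches of the negation close; one closing branch shown above.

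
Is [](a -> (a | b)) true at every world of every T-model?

Tableau for the negation ~[](a -> (a | b)):
1. ~[](a -> (a | b)), u
2. ~(a -> (a | b)), v
3. a, v
4. ~(a | b), v
5. ~a, v
6. ~b, v
Accessibility: uRu, uRv, vRv
Branch closes: a and ~a both at v.
All branches of the negation close; one closing branch shown above.

Yes, valid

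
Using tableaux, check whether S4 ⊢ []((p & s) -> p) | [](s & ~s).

Tableau for the negation ~([]((p & s) -> p) | [](s & ~s)):
1. ~([]((p & s) -> p) | [](s & ~s)), w0
2. ~[]((p & s) -> p), w0
3. ~[](s & ~s), w0
4. ~((p & s) -> p), w1
5. p & s, w1
6. ~p, w1
7. p, w1
8. s, w1
Accessibility: w0Rw0, w0Rw1, w1Rw1
Branch closes: p and ~p both at w1.
Every branch of the negation's tableau closes; the branch above is one of them.

Valid in S4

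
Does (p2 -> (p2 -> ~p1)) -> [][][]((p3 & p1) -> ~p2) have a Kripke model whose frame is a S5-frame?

Satisfiable

1. (p2 -> (p2 -> ~p1)) -> [][][]((p3 & p1) -> ~p2), w0
2. [][][]((p3 & p1) -> ~p2), w0
3. [][]((p3 & p1) -> ~p2), w0
4. []((p3 & p1) -> ~p2), w0
5. (p3 & p1) -> ~p2, w0
6. ~p2, w0
Accessibility: w0Rw0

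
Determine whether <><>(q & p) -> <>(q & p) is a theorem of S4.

Tableau for the negation ~(<><>(q & p) -> <>(q & p)):
1. ~(<><>(q & p) -> <>(q & p)), w0
2. <><>(q & p), w0
3. ~<>(q & p), w0
4. ~(q & p), w0
5. ~p, w0
6. <>(q & p), w1
7. ~(q & p), w1
8. ~p, w1
9. q & p, w2
10. q, w2
11. p, w2
12. ~(q & p), w2
13. ~p, w2
Accessibility: w0Rw0, w0Rw1, w0Rw2, w1Rw1, w1Rw2, w2Rw2
Branch closes: p and ~p both at w2.
Every branch of the negation's tableau closes; the branch above is one of them.

Yes, valid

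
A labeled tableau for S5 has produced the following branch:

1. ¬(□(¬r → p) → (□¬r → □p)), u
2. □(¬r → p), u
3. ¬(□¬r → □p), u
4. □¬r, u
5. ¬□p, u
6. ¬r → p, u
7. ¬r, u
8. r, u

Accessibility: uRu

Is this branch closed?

Yes, closed

Both r and ¬r appear at u.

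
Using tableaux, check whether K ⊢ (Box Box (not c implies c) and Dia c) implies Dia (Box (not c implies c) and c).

Tableau for the negation not ((Box Box (not c implies c) and Dia c) implies Dia (Box (not c implies c) and c)):
1. not ((Box Box (not c implies c) and Dia c) implies Dia (Box (not c implies c) and c)), w0
2. Box Box (not c implies c) and Dia c, w0
3. not Dia (Box (not c implies c) and c), w0
4. Box Box (not c implies c), w0
5. Dia c, w0
6. c, w1
7. not (Box (not c implies c) and c), w1
8. Box (not c implies c), w1
9. not Box (not c implies c), w1
10. not (not c implies c), w2
11. not c, w2
12. not c implies c, w2
13. c, w2
Accessibility: w0Rw1, w1Rw2
Branch closes: c and not c both at w2.
All branches of the negation close; one closing branch shown above.

Valid in K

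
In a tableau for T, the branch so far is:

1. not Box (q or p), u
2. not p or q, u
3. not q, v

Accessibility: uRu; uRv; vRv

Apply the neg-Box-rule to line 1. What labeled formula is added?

a fresh world w with uRw, and not (q or p) at w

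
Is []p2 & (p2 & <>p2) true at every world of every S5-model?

Tableau for the negation ~([]p2 & (p2 & <>p2)):
1. ~([]p2 & (p2 & <>p2)), u
2. ~(p2 & <>p2), u
3. ~<>p2, u
4. ~p2, u
Accessibility: uRu
The negation has an open branch (countermodel exists).

No, not valid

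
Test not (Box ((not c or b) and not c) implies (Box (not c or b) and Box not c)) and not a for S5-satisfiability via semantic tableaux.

No, unsatisfiable

1. not (Box ((not c or b) and not c) implies (Box (not c or b) and Box not c)) and not a, u
2. not (Box ((not c or b) and not c) implies (Box (not c or b) and Box not c)), u   [and-rule on 1]
3. not a, u   [and-rule on 1]
4. Box ((not c or b) and not c), u   [neg-implies-rule on 2]
5. not (Box (not c or b) and Box not c), u   [neg-implies-rule on 2]
6. (not c or b) and not c, u   [Box-rule on 4 via uRu]
7. not c or b, u   [and-rule on 6]
8. not c, u   [and-rule on 6]
9. not Box (not c or b), u   [neg-and-rule on 5 (branches; this branch)]
10. b, u   [or-rule on 7 (branches; this branch)]
11. not (not c or b), v   [neg-Box-rule on 9: fresh world v, uRv]
12. c, v   [neg-or-rule on 11]
13. not b, v   [neg-or-rule on 11]
14. (not c or b) and not c, v   [Box-rule on 4 via uRv]
15. not c or b, v   [and-rule on 14]
16. not c, v   [and-rule on 14]
Accessibility: uRu, uRv, vRu, vRv
Branch closes: c and not c both at v.
Every branch closes; the branch above is one of them.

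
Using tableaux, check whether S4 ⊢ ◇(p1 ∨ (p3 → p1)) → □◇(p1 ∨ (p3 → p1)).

Not valid

Tableau for the negation ¬(◇(p1 ∨ (p3 → p1)) → □◇(p1 ∨ (p3 → p1))):
1. ¬(◇(p1 ∨ (p3 → p1)) → □◇(p1 ∨ (p3 → p1))), 0
2. ◇(p1 ∨ (p3 → p1)), 0
3. ¬□◇(p1 ∨ (p3 → p1)), 0
4. p1 ∨ (p3 → p1), 1
5. p3 → p1, 1
6. p1, 1
7. ¬◇(p1 ∨ (p3 → p1)), 2
8. ¬(p1 ∨ (p3 → p1)), 2
9. ¬p1, 2
10. ¬(p3 → p1), 2
11. p3, 2
Accessibility: 0R0, 0R1, 0R2, 1R1, 2R2
The negation has an open branch (countermodel exists).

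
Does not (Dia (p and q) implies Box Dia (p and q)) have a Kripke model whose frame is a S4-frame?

Yes, satisfiable

1. not (Dia (p and q) implies Box Dia (p and q)), 0
2. Dia (p and q), 0   [neg-implies-rule on 1]
3. not Box Dia (p and q), 0   [neg-implies-rule on 1]
4. p and q, 1   [Dia-rule on 2: fresh world 1, 0R1]
5. p, 1   [and-rule on 4]
6. q, 1   [and-rule on 4]
7. not Dia (p and q), 2   [neg-Box-rule on 3: fresh world 2, 0R2]
8. not (p and q), 2   [neg-Dia-rule on 7 via 2R2]
9. not q, 2   [neg-and-rule on 8 (branches; this branch)]
Accessibility: 0R0, 0R1, 0R2, 1R1, 2R2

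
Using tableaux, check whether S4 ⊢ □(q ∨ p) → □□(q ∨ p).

Valid in S4

Tableau for the negation ¬(□(q ∨ p) → □□(q ∨ p)):
1. ¬(□(q ∨ p) → □□(q ∨ p)), 0
2. □(q ∨ p), 0
3. ¬□□(q ∨ p), 0
4. q ∨ p, 0
5. p, 0
6. ¬□(q ∨ p), 1
7. q ∨ p, 1
8. p, 1
9. ¬(q ∨ p), 2
10. ¬q, 2
11. ¬p, 2
12. q ∨ p, 2
13. p, 2
Accessibility: 0R0, 0R1, 0R2, 1R1, 1R2, 2R2
Branch closes: p and ¬p both at 2.
Every branch of the negation's tableau closes; the branch above is one of them.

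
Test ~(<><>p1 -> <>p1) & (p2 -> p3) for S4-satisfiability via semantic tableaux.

1. ~(<><>p1 -> <>p1) & (p2 -> p3), 0
2. ~(<><>p1 -> <>p1), 0   [&-rule on 1]
3. p2 -> p3, 0   [&-rule on 1]
4. <><>p1, 0   [~->-rule on 2]
5. ~<>p1, 0   [~->-rule on 2]
6. ~p1, 0   [~<>-rule on 5 via 0R0]
7. p3, 0   [->-rule on 3 (branches; this branch)]
8. <>p1, 1   [<>-rule on 4: fresh world 1, 0R1]
9. ~p1, 1   [~<>-rule on 5 via 0R1]
10. p1, 2   [<>-rule on 8: fresh world 2, 1R2]
11. ~p1, 2   [~<>-rule on 5 via 0R2]
Accessibility: 0R0, 0R1, 0R2, 1R1, 1R2, 2R2
Branch closes: p1 and ~p1 both at 2.
All branches of the tableau close; one closing branch shown above.

Unsatisfiable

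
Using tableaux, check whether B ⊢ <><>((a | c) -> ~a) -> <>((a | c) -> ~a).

Not valid

Tableau for the negation ~(<><>((a | c) -> ~a) -> <>((a | c) -> ~a)):
1. ~(<><>((a | c) -> ~a) -> <>((a | c) -> ~a)), 0
2. <><>((a | c) -> ~a), 0   [~->-rule on 1]
3. ~<>((a | c) -> ~a), 0   [~->-rule on 1]
4. ~((a | c) -> ~a), 0   [~<>-rule on 3 via 0R0]
5. a | c, 0   [~->-rule on 4]
6. a, 0   [~->-rule on 4]
7. c, 0   [|-rule on 5 (branches; this branch)]
8. <>((a | c) -> ~a), 1   [<>-rule on 2: fresh world 1, 0R1]
9. ~((a | c) -> ~a), 1   [~<>-rule on 3 via 0R1]
10. a | c, 1   [~->-rule on 9]
11. a, 1   [~->-rule on 9]
12. c, 1   [|-rule on 10 (branches; this branch)]
13. (a | c) -> ~a, 2   [<>-rule on 8: fresh world 2, 1R2]
14. ~a, 2   [->-rule on 13 (branches; this branch)]
Accessibility: 0R0, 0R1, 1R0, 1R1, 1R2, 2R1, 2R2
The negation has an open branch (countermodel exists).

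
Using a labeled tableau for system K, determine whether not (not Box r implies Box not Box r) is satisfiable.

1. not (not Box r implies Box not Box r), 0
2. not Box r, 0   [neg-implies-rule on 1]
3. not Box not Box r, 0   [neg-implies-rule on 1]
4. not r, 1   [neg-Box-rule on 2: fresh world 1, 0R1]
5. Box r, 2   [neg-Box-rule on 3: fresh world 2, 0R2]
Accessibility: 0R1, 0R2

Yes, satisfiable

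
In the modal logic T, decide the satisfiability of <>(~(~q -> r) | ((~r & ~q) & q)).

Yes, satisfiable

1. <>(~(~q -> r) | ((~r & ~q) & q)), u
2. ~(~q -> r) | ((~r & ~q) & q), v   [<>-rule on 1: fresh world v, uRv]
3. ~(~q -> r), v   [|-rule on 2 (branches; this branch)]
4. ~q, v   [~->-rule on 3]
5. ~r, v   [~->-rule on 3]
Accessibility: uRu, uRv, vRv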